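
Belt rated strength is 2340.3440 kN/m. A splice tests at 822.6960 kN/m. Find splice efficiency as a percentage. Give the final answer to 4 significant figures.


Eff = 822.6960 / 2340.3440 * 100
Eff = 35.15 %


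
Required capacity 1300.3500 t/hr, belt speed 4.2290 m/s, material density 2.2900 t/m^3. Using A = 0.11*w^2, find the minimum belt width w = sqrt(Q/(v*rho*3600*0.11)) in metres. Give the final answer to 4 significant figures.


A_req = 1300.3500 / (4.2290 * 2.2900 * 3600) = 0.0372979 m^2
w = sqrt(0.0372979 / 0.11)
w = 0.5823 m


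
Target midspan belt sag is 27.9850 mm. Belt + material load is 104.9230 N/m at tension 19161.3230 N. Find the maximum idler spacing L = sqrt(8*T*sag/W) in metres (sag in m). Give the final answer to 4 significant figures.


sag = 27.9850/1000 = 0.027985 m
L = sqrt(8 * 19161.3230 * 0.027985 / 104.9230)
L = 6.394 m


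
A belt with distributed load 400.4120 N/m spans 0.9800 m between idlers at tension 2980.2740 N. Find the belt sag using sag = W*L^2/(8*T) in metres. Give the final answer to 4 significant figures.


sag = 400.4120 * 0.9800^2 / (8 * 2980.2740)
sag = 0.01613 m


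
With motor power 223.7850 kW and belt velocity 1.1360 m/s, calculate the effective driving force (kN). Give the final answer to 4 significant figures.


Te = P / v = 223.7850 / 1.1360
Te = 197.0 kN


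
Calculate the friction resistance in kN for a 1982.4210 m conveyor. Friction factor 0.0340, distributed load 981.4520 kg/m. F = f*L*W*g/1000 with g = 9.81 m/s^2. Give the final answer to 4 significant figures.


F = 0.0340 * 1982.4210 * 981.4520 * 9.81 / 1000
F = 649.0 kN


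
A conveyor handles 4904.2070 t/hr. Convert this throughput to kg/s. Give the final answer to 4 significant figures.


m_dot = 4904.2070 * 1000 / 3600
m_dot = 1362 kg/s


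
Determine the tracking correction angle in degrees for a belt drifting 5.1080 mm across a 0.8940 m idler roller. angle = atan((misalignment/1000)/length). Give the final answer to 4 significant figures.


misalign_m = 5.1080 / 1000 = 0.005108 m
angle = atan(0.005108 / 0.8940)
angle = 0.3274 deg


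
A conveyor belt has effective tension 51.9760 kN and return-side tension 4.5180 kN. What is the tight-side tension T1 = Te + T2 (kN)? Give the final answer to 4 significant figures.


T1 = Te + T2 = 51.9760 + 4.5180
T1 = 56.49 kN


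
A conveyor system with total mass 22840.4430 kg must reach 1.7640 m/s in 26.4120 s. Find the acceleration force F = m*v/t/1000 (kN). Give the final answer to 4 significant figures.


F = 22840.4430 * 1.7640 / 26.4120 / 1000
F = 1.525 kN


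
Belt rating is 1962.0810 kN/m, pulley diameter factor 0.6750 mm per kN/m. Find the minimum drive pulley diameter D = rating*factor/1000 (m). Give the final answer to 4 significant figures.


D = 1962.0810 * 0.6750 / 1000
D = 1.324 m


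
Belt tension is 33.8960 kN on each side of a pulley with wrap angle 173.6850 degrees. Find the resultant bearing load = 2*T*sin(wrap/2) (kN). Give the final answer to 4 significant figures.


F = 2 * 33.8960 * sin(173.6850/2 deg)
F = 67.69 kN


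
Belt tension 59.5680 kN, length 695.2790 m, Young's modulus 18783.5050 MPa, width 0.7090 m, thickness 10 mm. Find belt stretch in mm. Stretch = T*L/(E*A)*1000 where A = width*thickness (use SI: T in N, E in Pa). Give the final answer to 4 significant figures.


A = 0.7090 * 0.01 = 0.00709 m^2
Stretch = 59.5680*1000 * 695.2790 / (18783.5050e6 * 0.00709) * 1000
Stretch = 311.0 mm


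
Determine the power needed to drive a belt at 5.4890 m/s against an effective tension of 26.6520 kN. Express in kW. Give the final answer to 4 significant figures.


P = Te * v = 26.6520 * 5.4890
P = 146.3 kW


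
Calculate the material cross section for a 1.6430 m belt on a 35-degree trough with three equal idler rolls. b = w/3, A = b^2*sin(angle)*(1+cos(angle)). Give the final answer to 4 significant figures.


b = 1.6430/3 = 0.547667 m
A = 0.547667^2 * sin(35 deg) * (1 + cos(35 deg))
A = 0.3130 m^2


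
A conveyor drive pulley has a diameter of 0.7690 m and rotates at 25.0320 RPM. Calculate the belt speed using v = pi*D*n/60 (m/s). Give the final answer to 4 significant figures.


v = pi * 0.7690 * 25.0320 / 60
v = 1.008 m/s


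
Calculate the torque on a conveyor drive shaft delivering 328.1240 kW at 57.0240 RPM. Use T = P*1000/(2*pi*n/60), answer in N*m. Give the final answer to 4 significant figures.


omega = 2*pi*57.0240/60 = 5.97154 rad/s
T = 328.1240*1000 / 5.97154
T = 54950 N*m


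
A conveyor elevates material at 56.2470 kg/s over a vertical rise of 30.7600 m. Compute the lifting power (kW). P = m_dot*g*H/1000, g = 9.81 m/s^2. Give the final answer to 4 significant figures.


P = 56.2470 * 9.81 * 30.7600 / 1000
P = 16.97 kW


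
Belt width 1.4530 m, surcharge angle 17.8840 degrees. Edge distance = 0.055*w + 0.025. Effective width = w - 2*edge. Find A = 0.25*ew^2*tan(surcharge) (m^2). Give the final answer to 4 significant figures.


edge = 0.055*1.4530 + 0.025 = 0.104915 m
ew = 1.4530 - 2*0.104915 = 1.24317 m
A = 0.25 * 1.24317^2 * tan(17.8840 deg)
A = 0.1247 m^2


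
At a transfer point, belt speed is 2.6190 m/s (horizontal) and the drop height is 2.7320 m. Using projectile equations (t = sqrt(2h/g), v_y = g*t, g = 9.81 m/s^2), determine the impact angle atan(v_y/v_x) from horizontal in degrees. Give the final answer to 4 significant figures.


t = sqrt(2*2.7320/9.81) = 0.746313 s
v_y = 9.81 * 0.746313 = 7.32133 m/s
angle = atan(7.32133 / 2.6190) = 70.32 deg


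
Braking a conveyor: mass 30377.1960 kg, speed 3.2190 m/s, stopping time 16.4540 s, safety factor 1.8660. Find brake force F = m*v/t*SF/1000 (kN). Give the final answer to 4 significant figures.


F = 30377.1960 * 3.2190 / 16.4540 * 1.8660 / 1000
F = 11.09 kN


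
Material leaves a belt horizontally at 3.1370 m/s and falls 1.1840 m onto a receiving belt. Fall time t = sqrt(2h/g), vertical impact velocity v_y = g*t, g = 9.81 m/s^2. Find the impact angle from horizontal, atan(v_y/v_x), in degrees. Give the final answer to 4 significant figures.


t = sqrt(2*1.1840/9.81) = 0.491311 s
v_y = 9.81 * 0.491311 = 4.81976 m/s
angle = atan(4.81976 / 3.1370) = 56.94 deg


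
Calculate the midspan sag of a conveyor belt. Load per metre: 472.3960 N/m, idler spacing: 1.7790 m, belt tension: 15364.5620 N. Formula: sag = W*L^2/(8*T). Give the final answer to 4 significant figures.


sag = 472.3960 * 1.7790^2 / (8 * 15364.5620)
sag = 0.01216 m


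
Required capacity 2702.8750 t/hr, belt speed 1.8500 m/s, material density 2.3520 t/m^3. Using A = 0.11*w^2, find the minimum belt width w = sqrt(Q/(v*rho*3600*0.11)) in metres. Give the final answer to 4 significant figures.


A_req = 2702.8750 / (1.8500 * 2.3520 * 3600) = 0.17255 m^2
w = sqrt(0.17255 / 0.11)
w = 1.252 m


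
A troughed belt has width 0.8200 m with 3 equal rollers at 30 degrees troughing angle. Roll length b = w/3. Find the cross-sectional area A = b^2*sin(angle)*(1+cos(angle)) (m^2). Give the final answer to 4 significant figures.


b = 0.8200/3 = 0.273333 m
A = 0.273333^2 * sin(30 deg) * (1 + cos(30 deg))
A = 0.06971 m^2


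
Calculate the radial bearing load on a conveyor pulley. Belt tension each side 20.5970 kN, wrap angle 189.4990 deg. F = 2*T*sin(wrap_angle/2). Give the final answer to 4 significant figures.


F = 2 * 20.5970 * sin(189.4990/2 deg)
F = 41.05 kN


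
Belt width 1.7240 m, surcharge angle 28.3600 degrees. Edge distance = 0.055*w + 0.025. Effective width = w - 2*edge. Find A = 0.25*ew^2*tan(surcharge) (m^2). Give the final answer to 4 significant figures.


edge = 0.055*1.7240 + 0.025 = 0.11982 m
ew = 1.7240 - 2*0.11982 = 1.48436 m
A = 0.25 * 1.48436^2 * tan(28.3600 deg)
A = 0.2973 m^2


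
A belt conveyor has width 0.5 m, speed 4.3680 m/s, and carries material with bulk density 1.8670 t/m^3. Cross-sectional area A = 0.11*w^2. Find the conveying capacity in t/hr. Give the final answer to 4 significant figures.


A = 0.11 * 0.5^2 = 0.0275 m^2
C = 0.0275 * 4.3680 * 1.8670 * 3600
C = 807.4 t/hr


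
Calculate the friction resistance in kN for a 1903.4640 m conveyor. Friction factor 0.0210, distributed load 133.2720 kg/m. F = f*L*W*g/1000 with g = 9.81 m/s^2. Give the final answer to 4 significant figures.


F = 0.0210 * 1903.4640 * 133.2720 * 9.81 / 1000
F = 52.26 kN


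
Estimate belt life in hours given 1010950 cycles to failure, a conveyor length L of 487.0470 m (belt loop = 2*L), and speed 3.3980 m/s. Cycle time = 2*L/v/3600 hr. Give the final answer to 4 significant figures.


cycle_time = 2 * 487.0470 / 3.3980 / 3600 = 0.0796297 hr
life = 1010950 * 0.0796297 = 80500 hours


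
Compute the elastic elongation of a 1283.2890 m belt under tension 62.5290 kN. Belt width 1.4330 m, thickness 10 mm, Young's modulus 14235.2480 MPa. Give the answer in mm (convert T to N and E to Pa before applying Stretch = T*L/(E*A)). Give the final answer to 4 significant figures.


A = 1.4330 * 0.01 = 0.01433 m^2
Stretch = 62.5290*1000 * 1283.2890 / (14235.2480e6 * 0.01433) * 1000
Stretch = 393.4 mm


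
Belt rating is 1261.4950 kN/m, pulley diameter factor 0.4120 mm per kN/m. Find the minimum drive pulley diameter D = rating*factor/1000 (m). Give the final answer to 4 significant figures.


D = 1261.4950 * 0.4120 / 1000
D = 0.5197 m


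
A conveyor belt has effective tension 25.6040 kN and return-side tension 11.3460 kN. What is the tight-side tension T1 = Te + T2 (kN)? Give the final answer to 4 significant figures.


T1 = Te + T2 = 25.6040 + 11.3460
T1 = 36.95 kN


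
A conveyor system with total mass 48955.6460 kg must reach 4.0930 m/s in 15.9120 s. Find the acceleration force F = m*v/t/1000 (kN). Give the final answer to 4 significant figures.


F = 48955.6460 * 4.0930 / 15.9120 / 1000
F = 12.59 kN


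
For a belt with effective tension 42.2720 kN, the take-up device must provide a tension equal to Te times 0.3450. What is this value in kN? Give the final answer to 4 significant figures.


T_tu = 42.2720 * 0.3450
T_tu = 14.58 kN


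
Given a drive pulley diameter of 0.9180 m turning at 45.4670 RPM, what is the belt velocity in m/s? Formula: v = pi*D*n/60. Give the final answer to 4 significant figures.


v = pi * 0.9180 * 45.4670 / 60
v = 2.185 m/s


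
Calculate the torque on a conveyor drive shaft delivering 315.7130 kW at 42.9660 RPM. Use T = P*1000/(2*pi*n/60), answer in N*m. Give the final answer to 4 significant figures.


omega = 2*pi*42.9660/60 = 4.49939 rad/s
T = 315.7130*1000 / 4.49939
T = 70170 N*m


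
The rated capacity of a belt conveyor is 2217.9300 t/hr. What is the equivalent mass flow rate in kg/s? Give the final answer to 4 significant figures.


m_dot = 2217.9300 * 1000 / 3600
m_dot = 616.1 kg/s


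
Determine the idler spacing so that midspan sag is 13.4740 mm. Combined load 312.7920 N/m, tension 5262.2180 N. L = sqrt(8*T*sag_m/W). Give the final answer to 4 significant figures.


sag = 13.4740/1000 = 0.013474 m
L = sqrt(8 * 5262.2180 * 0.013474 / 312.7920)
L = 1.347 m


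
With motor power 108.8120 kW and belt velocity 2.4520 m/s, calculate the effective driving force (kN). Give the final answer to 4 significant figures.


Te = P / v = 108.8120 / 2.4520
Te = 44.38 kN


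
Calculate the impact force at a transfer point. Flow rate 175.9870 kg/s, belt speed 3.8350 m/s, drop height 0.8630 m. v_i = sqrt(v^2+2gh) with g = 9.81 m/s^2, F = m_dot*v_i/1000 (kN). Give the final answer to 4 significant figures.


v_i = sqrt(3.8350^2 + 2*9.81*0.8630) = 5.62488 m/s
F = 175.9870 * 5.62488 / 1000
F = 0.9899 kN


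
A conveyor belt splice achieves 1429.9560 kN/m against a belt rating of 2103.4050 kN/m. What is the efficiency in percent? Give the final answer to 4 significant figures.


Eff = 1429.9560 / 2103.4050 * 100
Eff = 67.98 %


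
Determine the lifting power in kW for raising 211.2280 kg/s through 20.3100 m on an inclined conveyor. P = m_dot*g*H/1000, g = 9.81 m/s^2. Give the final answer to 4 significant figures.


P = 211.2280 * 9.81 * 20.3100 / 1000
P = 42.09 kW


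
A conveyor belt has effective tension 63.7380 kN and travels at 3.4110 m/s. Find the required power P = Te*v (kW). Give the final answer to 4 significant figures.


P = Te * v = 63.7380 * 3.4110
P = 217.4 kW


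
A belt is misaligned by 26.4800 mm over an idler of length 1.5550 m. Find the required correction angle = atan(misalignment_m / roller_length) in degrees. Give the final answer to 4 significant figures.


misalign_m = 26.4800 / 1000 = 0.026480 m
angle = atan(0.026480 / 1.5550)
angle = 0.9756 deg


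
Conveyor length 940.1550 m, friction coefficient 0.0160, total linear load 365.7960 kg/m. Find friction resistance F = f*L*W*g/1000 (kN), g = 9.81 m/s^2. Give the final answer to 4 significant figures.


F = 0.0160 * 940.1550 * 365.7960 * 9.81 / 1000
F = 53.98 kN


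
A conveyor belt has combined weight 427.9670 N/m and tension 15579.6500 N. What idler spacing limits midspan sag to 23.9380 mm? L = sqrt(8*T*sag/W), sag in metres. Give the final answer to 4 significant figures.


sag = 23.9380/1000 = 0.023938 m
L = sqrt(8 * 15579.6500 * 0.023938 / 427.9670)
L = 2.640 m


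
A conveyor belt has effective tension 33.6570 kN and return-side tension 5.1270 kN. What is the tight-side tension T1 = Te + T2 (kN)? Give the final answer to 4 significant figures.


T1 = Te + T2 = 33.6570 + 5.1270
T1 = 38.78 kN


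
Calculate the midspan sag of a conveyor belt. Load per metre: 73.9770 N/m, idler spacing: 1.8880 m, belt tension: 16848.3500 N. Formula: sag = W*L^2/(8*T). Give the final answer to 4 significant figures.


sag = 73.9770 * 1.8880^2 / (8 * 16848.3500)
sag = 0.001956 m


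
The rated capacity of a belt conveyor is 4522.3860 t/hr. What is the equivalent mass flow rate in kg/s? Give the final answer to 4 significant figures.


m_dot = 4522.3860 * 1000 / 3600
m_dot = 1256 kg/s


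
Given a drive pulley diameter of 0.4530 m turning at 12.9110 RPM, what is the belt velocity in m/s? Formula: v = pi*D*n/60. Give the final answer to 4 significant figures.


v = pi * 0.4530 * 12.9110 / 60
v = 0.3062 m/s


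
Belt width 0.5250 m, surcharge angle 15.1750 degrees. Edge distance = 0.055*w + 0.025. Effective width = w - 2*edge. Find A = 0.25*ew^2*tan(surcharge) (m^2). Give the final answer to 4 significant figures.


edge = 0.055*0.5250 + 0.025 = 0.053875 m
ew = 0.5250 - 2*0.053875 = 0.41725 m
A = 0.25 * 0.41725^2 * tan(15.1750 deg)
A = 0.01180 m^2


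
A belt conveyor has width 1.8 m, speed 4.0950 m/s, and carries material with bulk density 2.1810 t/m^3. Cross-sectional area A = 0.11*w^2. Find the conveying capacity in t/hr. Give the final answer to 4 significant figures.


A = 0.11 * 1.8^2 = 0.3564 m^2
C = 0.3564 * 4.0950 * 2.1810 * 3600
C = 11460 t/hr


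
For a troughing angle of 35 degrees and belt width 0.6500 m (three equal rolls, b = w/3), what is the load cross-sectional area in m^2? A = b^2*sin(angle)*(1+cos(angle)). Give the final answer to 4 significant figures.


b = 0.6500/3 = 0.216667 m
A = 0.216667^2 * sin(35 deg) * (1 + cos(35 deg))
A = 0.04898 m^2


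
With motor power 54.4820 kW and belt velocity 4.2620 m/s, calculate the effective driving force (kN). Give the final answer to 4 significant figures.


Te = P / v = 54.4820 / 4.2620
Te = 12.78 kN


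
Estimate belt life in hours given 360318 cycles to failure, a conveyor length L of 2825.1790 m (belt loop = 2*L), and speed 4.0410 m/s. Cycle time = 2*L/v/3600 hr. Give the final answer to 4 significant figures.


cycle_time = 2 * 2825.1790 / 4.0410 / 3600 = 0.388405 hr
life = 360318 * 0.388405 = 139900 hours


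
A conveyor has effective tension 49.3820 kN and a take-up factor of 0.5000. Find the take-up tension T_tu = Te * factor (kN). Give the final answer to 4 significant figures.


T_tu = 49.3820 * 0.5000
T_tu = 24.69 kN


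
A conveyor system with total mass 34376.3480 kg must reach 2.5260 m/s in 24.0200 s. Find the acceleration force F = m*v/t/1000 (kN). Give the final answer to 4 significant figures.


F = 34376.3480 * 2.5260 / 24.0200 / 1000
F = 3.615 kN


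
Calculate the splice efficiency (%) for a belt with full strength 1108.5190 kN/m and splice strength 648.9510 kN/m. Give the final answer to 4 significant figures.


Eff = 648.9510 / 1108.5190 * 100
Eff = 58.54 %


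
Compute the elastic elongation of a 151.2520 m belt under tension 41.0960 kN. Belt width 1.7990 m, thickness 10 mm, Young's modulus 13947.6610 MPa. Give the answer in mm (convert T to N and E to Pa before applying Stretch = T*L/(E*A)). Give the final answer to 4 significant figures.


A = 1.7990 * 0.01 = 0.01799 m^2
Stretch = 41.0960*1000 * 151.2520 / (13947.6610e6 * 0.01799) * 1000
Stretch = 24.77 mm


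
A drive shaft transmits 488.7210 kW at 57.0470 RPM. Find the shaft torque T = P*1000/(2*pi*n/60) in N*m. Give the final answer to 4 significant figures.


omega = 2*pi*57.0470/60 = 5.97395 rad/s
T = 488.7210*1000 / 5.97395
T = 81810 N*m


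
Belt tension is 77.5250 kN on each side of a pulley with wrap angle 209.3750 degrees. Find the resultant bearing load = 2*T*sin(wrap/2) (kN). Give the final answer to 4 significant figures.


F = 2 * 77.5250 * sin(209.3750/2 deg)
F = 150.0 kN


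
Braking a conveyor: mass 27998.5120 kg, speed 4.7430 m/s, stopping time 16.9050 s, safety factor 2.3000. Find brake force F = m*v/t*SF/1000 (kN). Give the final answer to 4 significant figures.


F = 27998.5120 * 4.7430 / 16.9050 * 2.3000 / 1000
F = 18.07 kN


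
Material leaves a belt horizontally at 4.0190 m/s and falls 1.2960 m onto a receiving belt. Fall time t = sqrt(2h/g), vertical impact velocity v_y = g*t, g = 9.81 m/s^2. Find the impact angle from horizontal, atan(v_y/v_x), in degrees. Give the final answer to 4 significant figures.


t = sqrt(2*1.2960/9.81) = 0.514024 s
v_y = 9.81 * 0.514024 = 5.04258 m/s
angle = atan(5.04258 / 4.0190) = 51.44 deg


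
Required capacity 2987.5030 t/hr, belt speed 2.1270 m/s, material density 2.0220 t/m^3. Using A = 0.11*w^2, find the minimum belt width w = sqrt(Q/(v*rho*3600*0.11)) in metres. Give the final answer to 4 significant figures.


A_req = 2987.5030 / (2.1270 * 2.0220 * 3600) = 0.192956 m^2
w = sqrt(0.192956 / 0.11)
w = 1.324 m


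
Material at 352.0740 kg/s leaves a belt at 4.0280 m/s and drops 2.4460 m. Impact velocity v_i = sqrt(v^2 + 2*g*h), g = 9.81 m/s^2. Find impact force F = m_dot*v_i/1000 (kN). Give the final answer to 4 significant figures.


v_i = sqrt(4.0280^2 + 2*9.81*2.4460) = 8.01345 m/s
F = 352.0740 * 8.01345 / 1000
F = 2.821 kN


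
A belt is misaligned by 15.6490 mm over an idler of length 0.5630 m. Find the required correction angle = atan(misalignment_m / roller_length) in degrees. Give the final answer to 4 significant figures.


misalign_m = 15.6490 / 1000 = 0.015649 m
angle = atan(0.015649 / 0.5630)
angle = 1.592 deg


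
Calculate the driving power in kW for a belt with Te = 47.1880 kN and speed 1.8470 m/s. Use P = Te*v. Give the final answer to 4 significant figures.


P = Te * v = 47.1880 * 1.8470
P = 87.16 kW


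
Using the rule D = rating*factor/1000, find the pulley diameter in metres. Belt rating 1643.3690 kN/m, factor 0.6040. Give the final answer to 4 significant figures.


D = 1643.3690 * 0.6040 / 1000
D = 0.9926 m


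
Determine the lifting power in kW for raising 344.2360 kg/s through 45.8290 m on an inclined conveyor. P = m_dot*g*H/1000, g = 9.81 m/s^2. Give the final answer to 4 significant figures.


P = 344.2360 * 9.81 * 45.8290 / 1000
P = 154.8 kW


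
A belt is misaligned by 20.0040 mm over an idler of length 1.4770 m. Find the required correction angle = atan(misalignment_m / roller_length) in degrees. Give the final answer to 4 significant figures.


misalign_m = 20.0040 / 1000 = 0.020004 m
angle = atan(0.020004 / 1.4770)
angle = 0.7759 deg


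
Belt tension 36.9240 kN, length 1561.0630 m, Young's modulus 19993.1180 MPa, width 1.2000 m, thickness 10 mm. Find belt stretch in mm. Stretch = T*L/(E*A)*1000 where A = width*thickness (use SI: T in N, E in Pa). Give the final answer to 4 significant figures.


A = 1.2000 * 0.01 = 0.01200 m^2
Stretch = 36.9240*1000 * 1561.0630 / (19993.1180e6 * 0.01200) * 1000
Stretch = 240.3 mm


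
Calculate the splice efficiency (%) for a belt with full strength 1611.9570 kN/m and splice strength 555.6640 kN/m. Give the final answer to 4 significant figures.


Eff = 555.6640 / 1611.9570 * 100
Eff = 34.47 %


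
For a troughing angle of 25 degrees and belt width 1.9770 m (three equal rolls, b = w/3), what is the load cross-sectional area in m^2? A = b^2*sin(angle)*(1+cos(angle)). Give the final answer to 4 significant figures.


b = 1.9770/3 = 0.659 m
A = 0.659^2 * sin(25 deg) * (1 + cos(25 deg))
A = 0.3499 m^2


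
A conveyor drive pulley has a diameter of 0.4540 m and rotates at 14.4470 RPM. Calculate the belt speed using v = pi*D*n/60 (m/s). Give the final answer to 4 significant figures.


v = pi * 0.4540 * 14.4470 / 60
v = 0.3434 m/s


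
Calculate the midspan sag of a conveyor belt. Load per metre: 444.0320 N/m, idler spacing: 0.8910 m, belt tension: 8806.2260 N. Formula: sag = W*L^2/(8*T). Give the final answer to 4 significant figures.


sag = 444.0320 * 0.8910^2 / (8 * 8806.2260)
sag = 0.005004 m


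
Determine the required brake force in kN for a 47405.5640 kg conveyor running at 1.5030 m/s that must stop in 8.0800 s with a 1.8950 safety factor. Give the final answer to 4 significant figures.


F = 47405.5640 * 1.5030 / 8.0800 * 1.8950 / 1000
F = 16.71 kN


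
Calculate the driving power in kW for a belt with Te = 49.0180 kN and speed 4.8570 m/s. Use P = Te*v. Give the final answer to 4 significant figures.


P = Te * v = 49.0180 * 4.8570
P = 238.1 kW


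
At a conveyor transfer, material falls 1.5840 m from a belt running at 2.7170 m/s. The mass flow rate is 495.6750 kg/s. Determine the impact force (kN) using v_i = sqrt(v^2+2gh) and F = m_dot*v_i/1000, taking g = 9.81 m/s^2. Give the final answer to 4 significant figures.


v_i = sqrt(2.7170^2 + 2*9.81*1.5840) = 6.20163 m/s
F = 495.6750 * 6.20163 / 1000
F = 3.074 kN


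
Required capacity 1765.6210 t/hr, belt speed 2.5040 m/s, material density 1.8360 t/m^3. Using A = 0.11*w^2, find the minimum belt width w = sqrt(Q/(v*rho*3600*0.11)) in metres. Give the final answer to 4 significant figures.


A_req = 1765.6210 / (2.5040 * 1.8360 * 3600) = 0.106681 m^2
w = sqrt(0.106681 / 0.11)
w = 0.9848 m


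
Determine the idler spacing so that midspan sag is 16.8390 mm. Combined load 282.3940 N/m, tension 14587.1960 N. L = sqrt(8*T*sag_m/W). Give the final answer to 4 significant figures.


sag = 16.8390/1000 = 0.016839 m
L = sqrt(8 * 14587.1960 * 0.016839 / 282.3940)
L = 2.638 m


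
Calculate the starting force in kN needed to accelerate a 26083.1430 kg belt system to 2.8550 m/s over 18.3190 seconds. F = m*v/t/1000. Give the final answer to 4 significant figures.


F = 26083.1430 * 2.8550 / 18.3190 / 1000
F = 4.065 kN


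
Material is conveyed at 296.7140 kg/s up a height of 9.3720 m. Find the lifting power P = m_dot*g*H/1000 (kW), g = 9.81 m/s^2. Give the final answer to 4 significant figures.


P = 296.7140 * 9.81 * 9.3720 / 1000
P = 27.28 kW


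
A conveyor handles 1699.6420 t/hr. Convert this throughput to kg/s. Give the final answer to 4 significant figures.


m_dot = 1699.6420 * 1000 / 3600
m_dot = 472.1 kg/s


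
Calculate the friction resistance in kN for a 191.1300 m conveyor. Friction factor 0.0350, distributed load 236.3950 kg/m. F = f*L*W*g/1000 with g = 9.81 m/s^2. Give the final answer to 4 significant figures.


F = 0.0350 * 191.1300 * 236.3950 * 9.81 / 1000
F = 15.51 kN


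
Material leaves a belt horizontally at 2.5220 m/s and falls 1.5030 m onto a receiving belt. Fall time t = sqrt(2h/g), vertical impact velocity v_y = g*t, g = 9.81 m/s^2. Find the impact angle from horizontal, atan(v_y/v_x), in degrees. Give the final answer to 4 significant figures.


t = sqrt(2*1.5030/9.81) = 0.553554 s
v_y = 9.81 * 0.553554 = 5.43036 m/s
angle = atan(5.43036 / 2.5220) = 65.09 deg


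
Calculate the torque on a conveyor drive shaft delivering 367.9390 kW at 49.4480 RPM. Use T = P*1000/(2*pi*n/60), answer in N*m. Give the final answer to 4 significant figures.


omega = 2*pi*49.4480/60 = 5.17818 rad/s
T = 367.9390*1000 / 5.17818
T = 71060 N*m


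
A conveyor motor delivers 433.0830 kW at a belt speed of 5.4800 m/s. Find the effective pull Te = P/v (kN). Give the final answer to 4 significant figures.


Te = P / v = 433.0830 / 5.4800
Te = 79.03 kN


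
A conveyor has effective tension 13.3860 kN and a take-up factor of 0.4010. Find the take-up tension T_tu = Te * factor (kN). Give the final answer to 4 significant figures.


T_tu = 13.3860 * 0.4010
T_tu = 5.368 kN


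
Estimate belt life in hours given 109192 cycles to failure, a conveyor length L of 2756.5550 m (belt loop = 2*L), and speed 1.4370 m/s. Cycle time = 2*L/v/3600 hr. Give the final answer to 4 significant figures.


cycle_time = 2 * 2756.5550 / 1.4370 / 3600 = 1.06571 hr
life = 109192 * 1.06571 = 116400 hours


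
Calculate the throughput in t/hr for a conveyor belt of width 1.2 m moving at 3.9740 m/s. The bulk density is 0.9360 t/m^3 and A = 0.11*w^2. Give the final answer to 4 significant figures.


A = 0.11 * 1.2^2 = 0.1584 m^2
C = 0.1584 * 3.9740 * 0.9360 * 3600
C = 2121 t/hr


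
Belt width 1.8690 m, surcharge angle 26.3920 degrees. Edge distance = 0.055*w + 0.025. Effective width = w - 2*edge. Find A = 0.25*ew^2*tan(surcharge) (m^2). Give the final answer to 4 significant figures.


edge = 0.055*1.8690 + 0.025 = 0.127795 m
ew = 1.8690 - 2*0.127795 = 1.61341 m
A = 0.25 * 1.61341^2 * tan(26.3920 deg)
A = 0.3229 m^2


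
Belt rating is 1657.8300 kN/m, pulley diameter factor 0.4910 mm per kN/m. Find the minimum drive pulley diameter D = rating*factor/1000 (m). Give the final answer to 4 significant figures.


D = 1657.8300 * 0.4910 / 1000
D = 0.8140 m


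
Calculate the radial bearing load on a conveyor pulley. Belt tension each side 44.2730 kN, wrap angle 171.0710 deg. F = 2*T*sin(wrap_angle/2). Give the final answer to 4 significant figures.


F = 2 * 44.2730 * sin(171.0710/2 deg)
F = 88.28 kN


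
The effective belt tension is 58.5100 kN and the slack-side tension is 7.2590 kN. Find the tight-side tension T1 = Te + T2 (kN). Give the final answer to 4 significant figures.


T1 = Te + T2 = 58.5100 + 7.2590
T1 = 65.77 kN


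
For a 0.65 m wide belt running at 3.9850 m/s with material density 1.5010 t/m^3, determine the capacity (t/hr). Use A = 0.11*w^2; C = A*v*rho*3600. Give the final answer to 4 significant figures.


A = 0.11 * 0.65^2 = 0.046475 m^2
C = 0.046475 * 3.9850 * 1.5010 * 3600
C = 1001 t/hr


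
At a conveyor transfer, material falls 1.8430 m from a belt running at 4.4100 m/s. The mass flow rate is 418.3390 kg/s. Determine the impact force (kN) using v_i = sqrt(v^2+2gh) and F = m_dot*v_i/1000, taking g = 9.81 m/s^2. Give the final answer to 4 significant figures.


v_i = sqrt(4.4100^2 + 2*9.81*1.8430) = 7.45706 m/s
F = 418.3390 * 7.45706 / 1000
F = 3.120 kN


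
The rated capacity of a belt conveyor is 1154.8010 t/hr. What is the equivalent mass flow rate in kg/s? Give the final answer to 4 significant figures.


m_dot = 1154.8010 * 1000 / 3600
m_dot = 320.8 kg/s


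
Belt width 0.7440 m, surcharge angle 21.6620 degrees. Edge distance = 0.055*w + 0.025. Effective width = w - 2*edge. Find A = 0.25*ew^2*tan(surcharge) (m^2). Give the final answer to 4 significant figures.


edge = 0.055*0.7440 + 0.025 = 0.06592 m
ew = 0.7440 - 2*0.06592 = 0.61216 m
A = 0.25 * 0.61216^2 * tan(21.6620 deg)
A = 0.03721 m^2


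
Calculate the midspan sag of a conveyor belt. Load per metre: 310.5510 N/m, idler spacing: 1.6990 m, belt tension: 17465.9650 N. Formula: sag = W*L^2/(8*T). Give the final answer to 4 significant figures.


sag = 310.5510 * 1.6990^2 / (8 * 17465.9650)
sag = 0.006416 m


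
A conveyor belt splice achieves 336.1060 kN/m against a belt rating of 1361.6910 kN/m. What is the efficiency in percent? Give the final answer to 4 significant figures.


Eff = 336.1060 / 1361.6910 * 100
Eff = 24.68 %


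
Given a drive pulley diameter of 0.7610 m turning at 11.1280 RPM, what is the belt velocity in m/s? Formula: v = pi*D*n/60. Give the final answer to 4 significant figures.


v = pi * 0.7610 * 11.1280 / 60
v = 0.4434 m/s


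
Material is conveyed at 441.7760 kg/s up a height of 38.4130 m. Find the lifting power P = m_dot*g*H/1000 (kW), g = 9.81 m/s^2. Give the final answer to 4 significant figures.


P = 441.7760 * 9.81 * 38.4130 / 1000
P = 166.5 kW


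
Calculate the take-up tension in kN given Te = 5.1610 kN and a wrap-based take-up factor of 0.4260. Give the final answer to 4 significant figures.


T_tu = 5.1610 * 0.4260
T_tu = 2.199 kN


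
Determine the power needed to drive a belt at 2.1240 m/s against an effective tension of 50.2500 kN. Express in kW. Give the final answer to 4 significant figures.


P = Te * v = 50.2500 * 2.1240
P = 106.7 kW


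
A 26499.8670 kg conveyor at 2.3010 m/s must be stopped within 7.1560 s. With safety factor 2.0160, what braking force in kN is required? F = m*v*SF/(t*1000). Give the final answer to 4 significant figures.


F = 26499.8670 * 2.3010 / 7.1560 * 2.0160 / 1000
F = 17.18 kN


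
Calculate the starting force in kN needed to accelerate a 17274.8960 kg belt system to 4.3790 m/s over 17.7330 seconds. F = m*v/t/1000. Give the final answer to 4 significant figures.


F = 17274.8960 * 4.3790 / 17.7330 / 1000
F = 4.266 kN


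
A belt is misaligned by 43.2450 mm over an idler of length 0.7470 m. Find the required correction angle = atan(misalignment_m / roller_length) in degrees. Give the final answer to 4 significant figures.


misalign_m = 43.2450 / 1000 = 0.043245 m
angle = atan(0.043245 / 0.7470)
angle = 3.313 deg


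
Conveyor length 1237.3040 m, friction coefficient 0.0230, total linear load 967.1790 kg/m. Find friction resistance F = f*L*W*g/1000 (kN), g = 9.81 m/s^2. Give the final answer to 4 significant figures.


F = 0.0230 * 1237.3040 * 967.1790 * 9.81 / 1000
F = 270.0 kN


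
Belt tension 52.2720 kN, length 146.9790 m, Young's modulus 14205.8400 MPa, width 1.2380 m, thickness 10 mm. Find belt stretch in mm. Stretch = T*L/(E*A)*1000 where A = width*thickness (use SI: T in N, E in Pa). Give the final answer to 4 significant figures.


A = 1.2380 * 0.01 = 0.01238 m^2
Stretch = 52.2720*1000 * 146.9790 / (14205.8400e6 * 0.01238) * 1000
Stretch = 43.69 mm


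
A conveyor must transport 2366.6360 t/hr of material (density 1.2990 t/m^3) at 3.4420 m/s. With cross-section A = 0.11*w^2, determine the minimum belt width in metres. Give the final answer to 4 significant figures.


A_req = 2366.6360 / (3.4420 * 1.2990 * 3600) = 0.147031 m^2
w = sqrt(0.147031 / 0.11)
w = 1.156 m


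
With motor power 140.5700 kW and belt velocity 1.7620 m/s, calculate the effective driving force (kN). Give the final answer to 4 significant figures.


Te = P / v = 140.5700 / 1.7620
Te = 79.78 kN


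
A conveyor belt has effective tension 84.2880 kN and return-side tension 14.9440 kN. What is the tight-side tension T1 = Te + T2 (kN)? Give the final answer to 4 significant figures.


T1 = Te + T2 = 84.2880 + 14.9440
T1 = 99.23 kN


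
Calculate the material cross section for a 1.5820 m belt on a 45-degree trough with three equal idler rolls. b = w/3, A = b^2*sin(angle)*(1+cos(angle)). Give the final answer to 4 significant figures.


b = 1.5820/3 = 0.527333 m
A = 0.527333^2 * sin(45 deg) * (1 + cos(45 deg))
A = 0.3357 m^2


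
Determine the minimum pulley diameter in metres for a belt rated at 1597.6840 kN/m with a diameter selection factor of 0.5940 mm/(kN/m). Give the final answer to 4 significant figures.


D = 1597.6840 * 0.5940 / 1000
D = 0.9490 m


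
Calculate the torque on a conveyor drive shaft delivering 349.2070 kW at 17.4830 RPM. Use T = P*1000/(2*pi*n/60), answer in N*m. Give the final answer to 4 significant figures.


omega = 2*pi*17.4830/60 = 1.83082 rad/s
T = 349.2070*1000 / 1.83082
T = 190700 N*m


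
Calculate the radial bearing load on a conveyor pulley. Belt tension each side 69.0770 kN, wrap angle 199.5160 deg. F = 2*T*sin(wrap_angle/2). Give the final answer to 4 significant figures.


F = 2 * 69.0770 * sin(199.5160/2 deg)
F = 136.2 kN


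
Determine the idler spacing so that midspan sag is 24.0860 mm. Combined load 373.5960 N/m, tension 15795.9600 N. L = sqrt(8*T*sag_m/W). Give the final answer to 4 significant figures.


sag = 24.0860/1000 = 0.024086 m
L = sqrt(8 * 15795.9600 * 0.024086 / 373.5960)
L = 2.854 m


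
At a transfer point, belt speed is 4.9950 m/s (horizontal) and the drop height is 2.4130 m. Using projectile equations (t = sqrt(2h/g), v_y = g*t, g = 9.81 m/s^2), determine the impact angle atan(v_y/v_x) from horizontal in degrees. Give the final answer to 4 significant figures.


t = sqrt(2*2.4130/9.81) = 0.701389 s
v_y = 9.81 * 0.701389 = 6.88063 m/s
angle = atan(6.88063 / 4.9950) = 54.02 deg


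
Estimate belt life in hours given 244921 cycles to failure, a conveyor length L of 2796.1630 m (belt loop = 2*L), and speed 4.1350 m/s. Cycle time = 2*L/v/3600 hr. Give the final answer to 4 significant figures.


cycle_time = 2 * 2796.1630 / 4.1350 / 3600 = 0.375677 hr
life = 244921 * 0.375677 = 92010 hours


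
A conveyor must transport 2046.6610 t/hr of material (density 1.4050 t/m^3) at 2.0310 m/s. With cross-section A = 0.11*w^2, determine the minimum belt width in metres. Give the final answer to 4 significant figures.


A_req = 2046.6610 / (2.0310 * 1.4050 * 3600) = 0.199231 m^2
w = sqrt(0.199231 / 0.11)
w = 1.346 m


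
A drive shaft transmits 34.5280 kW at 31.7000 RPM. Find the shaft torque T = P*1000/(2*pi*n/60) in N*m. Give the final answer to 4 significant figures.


omega = 2*pi*31.7000/60 = 3.31962 rad/s
T = 34.5280*1000 / 3.31962
T = 10400 N*m


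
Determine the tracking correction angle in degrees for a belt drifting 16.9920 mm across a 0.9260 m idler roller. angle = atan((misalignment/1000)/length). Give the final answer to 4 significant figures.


misalign_m = 16.9920 / 1000 = 0.016992 m
angle = atan(0.016992 / 0.9260)
angle = 1.051 deg


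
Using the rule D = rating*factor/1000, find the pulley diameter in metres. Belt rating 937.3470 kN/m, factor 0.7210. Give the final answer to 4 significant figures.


D = 937.3470 * 0.7210 / 1000
D = 0.6758 m


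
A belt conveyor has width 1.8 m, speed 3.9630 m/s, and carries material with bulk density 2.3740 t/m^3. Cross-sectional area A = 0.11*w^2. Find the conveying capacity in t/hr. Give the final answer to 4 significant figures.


A = 0.11 * 1.8^2 = 0.3564 m^2
C = 0.3564 * 3.9630 * 2.3740 * 3600
C = 12070 t/hr


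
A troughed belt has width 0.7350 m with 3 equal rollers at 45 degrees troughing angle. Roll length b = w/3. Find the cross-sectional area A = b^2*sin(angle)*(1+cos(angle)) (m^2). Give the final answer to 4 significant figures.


b = 0.7350/3 = 0.245 m
A = 0.245^2 * sin(45 deg) * (1 + cos(45 deg))
A = 0.07246 m^2


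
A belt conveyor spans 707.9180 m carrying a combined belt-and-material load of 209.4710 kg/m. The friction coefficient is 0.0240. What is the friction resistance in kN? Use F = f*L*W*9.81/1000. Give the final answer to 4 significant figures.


F = 0.0240 * 707.9180 * 209.4710 * 9.81 / 1000
F = 34.91 kN


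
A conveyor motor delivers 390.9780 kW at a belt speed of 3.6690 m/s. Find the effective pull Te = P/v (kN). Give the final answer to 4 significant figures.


Te = P / v = 390.9780 / 3.6690
Te = 106.6 kN


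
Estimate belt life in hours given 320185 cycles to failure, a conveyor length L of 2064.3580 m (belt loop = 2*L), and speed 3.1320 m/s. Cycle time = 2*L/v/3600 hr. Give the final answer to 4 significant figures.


cycle_time = 2 * 2064.3580 / 3.1320 / 3600 = 0.366177 hr
life = 320185 * 0.366177 = 117200 hours


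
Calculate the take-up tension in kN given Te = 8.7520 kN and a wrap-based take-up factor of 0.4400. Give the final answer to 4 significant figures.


T_tu = 8.7520 * 0.4400
T_tu = 3.851 kN


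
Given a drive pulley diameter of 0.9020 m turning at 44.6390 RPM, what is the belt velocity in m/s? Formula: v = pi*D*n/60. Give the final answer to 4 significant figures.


v = pi * 0.9020 * 44.6390 / 60
v = 2.108 m/s


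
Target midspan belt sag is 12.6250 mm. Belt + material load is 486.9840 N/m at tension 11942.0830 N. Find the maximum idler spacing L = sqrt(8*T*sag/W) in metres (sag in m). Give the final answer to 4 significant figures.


sag = 12.6250/1000 = 0.012625 m
L = sqrt(8 * 11942.0830 * 0.012625 / 486.9840)
L = 1.574 m


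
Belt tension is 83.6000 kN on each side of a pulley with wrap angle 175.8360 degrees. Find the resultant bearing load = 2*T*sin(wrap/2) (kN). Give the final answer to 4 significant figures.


F = 2 * 83.6000 * sin(175.8360/2 deg)
F = 167.1 kN


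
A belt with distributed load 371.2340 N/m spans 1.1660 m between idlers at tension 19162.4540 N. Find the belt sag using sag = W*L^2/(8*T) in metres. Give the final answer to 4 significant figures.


sag = 371.2340 * 1.1660^2 / (8 * 19162.4540)
sag = 0.003292 m


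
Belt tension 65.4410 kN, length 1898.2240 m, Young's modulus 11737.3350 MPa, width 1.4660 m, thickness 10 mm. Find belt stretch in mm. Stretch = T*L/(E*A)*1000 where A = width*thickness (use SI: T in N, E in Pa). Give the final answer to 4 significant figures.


A = 1.4660 * 0.01 = 0.01466 m^2
Stretch = 65.4410*1000 * 1898.2240 / (11737.3350e6 * 0.01466) * 1000
Stretch = 721.9 mm


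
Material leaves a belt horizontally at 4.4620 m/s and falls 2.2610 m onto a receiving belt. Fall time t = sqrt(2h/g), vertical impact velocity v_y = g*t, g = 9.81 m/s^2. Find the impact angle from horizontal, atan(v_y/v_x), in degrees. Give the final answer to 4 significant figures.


t = sqrt(2*2.2610/9.81) = 0.678939 s
v_y = 9.81 * 0.678939 = 6.66039 m/s
angle = atan(6.66039 / 4.4620) = 56.18 deg


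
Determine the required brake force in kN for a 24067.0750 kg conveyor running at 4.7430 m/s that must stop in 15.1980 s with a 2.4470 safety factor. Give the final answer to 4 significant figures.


F = 24067.0750 * 4.7430 / 15.1980 * 2.4470 / 1000
F = 18.38 kN


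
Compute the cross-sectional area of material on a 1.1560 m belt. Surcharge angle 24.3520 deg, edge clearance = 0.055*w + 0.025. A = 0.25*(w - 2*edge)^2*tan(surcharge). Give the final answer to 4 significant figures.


edge = 0.055*1.1560 + 0.025 = 0.08858 m
ew = 1.1560 - 2*0.08858 = 0.97884 m
A = 0.25 * 0.97884^2 * tan(24.3520 deg)
A = 0.1084 m^2


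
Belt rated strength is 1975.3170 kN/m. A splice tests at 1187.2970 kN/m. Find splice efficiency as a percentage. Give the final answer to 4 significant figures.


Eff = 1187.2970 / 1975.3170 * 100
Eff = 60.11 %


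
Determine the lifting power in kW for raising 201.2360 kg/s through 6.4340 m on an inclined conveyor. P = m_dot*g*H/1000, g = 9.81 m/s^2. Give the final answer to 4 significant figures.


P = 201.2360 * 9.81 * 6.4340 / 1000
P = 12.70 kW


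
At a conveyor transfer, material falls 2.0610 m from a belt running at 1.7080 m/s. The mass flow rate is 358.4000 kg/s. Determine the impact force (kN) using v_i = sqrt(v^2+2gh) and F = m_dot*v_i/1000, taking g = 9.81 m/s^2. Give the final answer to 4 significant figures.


v_i = sqrt(1.7080^2 + 2*9.81*2.0610) = 6.58438 m/s
F = 358.4000 * 6.58438 / 1000
F = 2.360 kN


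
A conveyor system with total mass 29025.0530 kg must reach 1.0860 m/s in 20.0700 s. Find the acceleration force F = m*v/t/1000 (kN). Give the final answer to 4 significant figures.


F = 29025.0530 * 1.0860 / 20.0700 / 1000
F = 1.571 kN
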